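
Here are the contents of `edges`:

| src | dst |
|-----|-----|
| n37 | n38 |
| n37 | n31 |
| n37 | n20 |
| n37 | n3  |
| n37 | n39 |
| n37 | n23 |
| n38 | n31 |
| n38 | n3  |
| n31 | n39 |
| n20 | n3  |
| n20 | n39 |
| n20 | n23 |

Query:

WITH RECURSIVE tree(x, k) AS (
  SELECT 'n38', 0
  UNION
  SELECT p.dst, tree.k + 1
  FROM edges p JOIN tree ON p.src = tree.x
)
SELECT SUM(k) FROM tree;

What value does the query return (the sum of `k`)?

Base: (n38, k=0).
Iteration 1: edges from {n38} -> (n3, k=1), (n31, k=1).
Iteration 2: edges from {n3,n31} -> (n39, k=2).
Iteration 3: no outgoing edges from {n39}; recursion stops.
SUM(k) = 0 + 1 + 1 + 2 = 4.

4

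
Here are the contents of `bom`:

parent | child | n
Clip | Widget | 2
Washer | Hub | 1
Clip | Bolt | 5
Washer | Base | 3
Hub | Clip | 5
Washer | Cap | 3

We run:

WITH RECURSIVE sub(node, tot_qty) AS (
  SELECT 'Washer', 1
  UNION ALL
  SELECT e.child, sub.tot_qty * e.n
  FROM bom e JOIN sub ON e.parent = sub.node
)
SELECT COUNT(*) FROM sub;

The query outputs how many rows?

7

Base: (Washer, tot_qty=1).
Iteration 1: components of {Washer} -> Base = 1*3 = 3, Cap = 1*3 = 3, Hub = 1*1 = 1.
Iteration 2: components of {Base,Cap,Hub} -> Clip = 1*5 = 5.
Iteration 3: components of {Clip} -> Bolt = 5*5 = 25, Widget = 5*2 = 10.
Iteration 4: no further components; recursion stops.
Total rows emitted: 7.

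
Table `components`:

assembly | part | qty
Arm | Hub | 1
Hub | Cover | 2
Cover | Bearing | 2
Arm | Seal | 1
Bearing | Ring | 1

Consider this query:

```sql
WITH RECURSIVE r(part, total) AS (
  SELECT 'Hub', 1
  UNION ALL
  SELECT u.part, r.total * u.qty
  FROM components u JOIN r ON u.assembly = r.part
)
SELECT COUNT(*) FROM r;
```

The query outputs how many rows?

4

Base: (Hub, total=1).
Iteration 1: components of {Hub} -> Cover = 1*2 = 2.
Iteration 2: components of {Cover} -> Bearing = 2*2 = 4.
Iteration 3: components of {Bearing} -> Ring = 4*1 = 4.
Iteration 4: no further components; recursion stops.
Total rows emitted: 4.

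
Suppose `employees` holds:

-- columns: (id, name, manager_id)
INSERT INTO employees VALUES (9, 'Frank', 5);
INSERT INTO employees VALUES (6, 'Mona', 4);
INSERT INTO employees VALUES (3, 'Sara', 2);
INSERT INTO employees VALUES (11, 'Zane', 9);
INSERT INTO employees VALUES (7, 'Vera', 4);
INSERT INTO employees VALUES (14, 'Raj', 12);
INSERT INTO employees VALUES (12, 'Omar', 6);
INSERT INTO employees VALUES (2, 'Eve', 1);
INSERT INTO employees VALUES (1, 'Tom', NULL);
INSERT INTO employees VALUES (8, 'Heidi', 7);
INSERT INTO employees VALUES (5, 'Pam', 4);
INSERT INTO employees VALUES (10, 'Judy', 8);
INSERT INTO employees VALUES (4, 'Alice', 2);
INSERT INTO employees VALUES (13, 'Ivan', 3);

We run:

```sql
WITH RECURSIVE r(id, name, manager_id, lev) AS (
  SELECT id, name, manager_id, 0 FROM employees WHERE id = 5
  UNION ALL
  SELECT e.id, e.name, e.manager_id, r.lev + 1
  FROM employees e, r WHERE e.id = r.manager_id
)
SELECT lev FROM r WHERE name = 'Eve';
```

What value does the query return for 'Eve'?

Base: id=5 (Pam), manager_id=4, lev 0.
Iteration 1: join on id=4 -> Alice (id 4, manager_id=2, lev 1).
Iteration 2: join on id=2 -> Eve (id 2, manager_id=1, lev 2).
Iteration 3: join on id=1 -> Tom (id 1, manager_id=NULL, lev 3).
Iteration 4: manager_id is NULL; no match; recursion stops.

2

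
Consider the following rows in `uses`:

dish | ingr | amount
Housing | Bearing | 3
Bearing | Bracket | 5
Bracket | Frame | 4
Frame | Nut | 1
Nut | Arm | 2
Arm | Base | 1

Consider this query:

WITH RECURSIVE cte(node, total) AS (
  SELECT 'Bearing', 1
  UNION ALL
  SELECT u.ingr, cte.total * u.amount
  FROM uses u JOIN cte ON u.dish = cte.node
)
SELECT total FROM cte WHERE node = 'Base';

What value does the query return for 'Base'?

40

Base: (Bearing, total=1).
Iteration 1: components of {Bearing} -> Bracket = 1*5 = 5.
Iteration 2: components of {Bracket} -> Frame = 5*4 = 20.
Iteration 3: components of {Frame} -> Nut = 20*1 = 20.
Iteration 4: components of {Nut} -> Arm = 20*2 = 40.
Iteration 5: components of {Arm} -> Base = 40*1 = 40.
Iteration 6: no further components; recursion stops.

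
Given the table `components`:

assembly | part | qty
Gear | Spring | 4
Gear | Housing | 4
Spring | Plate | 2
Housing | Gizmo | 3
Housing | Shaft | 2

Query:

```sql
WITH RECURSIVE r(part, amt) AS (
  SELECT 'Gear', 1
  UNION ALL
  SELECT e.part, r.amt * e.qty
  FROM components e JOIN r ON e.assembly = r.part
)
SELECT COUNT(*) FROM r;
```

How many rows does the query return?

6

Base: (Gear, amt=1).
Iteration 1: components of {Gear} -> Housing = 1*4 = 4, Spring = 1*4 = 4.
Iteration 2: components of {Housing,Spring} -> Gizmo = 4*3 = 12, Plate = 4*2 = 8, Shaft = 4*2 = 8.
Iteration 3: no further components; recursion stops.
Total rows emitted: 6.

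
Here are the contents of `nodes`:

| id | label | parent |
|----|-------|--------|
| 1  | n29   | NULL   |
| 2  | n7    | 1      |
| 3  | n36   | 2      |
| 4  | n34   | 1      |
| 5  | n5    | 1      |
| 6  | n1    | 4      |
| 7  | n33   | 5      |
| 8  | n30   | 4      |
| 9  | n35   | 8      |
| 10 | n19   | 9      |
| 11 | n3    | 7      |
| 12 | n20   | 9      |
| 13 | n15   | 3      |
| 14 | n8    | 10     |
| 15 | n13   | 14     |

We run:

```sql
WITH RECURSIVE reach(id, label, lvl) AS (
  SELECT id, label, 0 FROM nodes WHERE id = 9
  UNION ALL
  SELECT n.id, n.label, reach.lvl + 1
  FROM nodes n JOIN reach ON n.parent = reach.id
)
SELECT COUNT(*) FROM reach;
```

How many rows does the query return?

Base: id=9 (n35) at lvl 0.
Iteration 1: rows with parent in {9} -> n19 (id 10, lvl 1), n20 (id 12, lvl 1).
Iteration 2: rows with parent in {10,12} -> n8 (id 14, lvl 2).
Iteration 3: rows with parent in {14} -> n13 (id 15, lvl 3).
Iteration 4: no rows with parent in {15}; recursion stops.
Total rows emitted: 5.

5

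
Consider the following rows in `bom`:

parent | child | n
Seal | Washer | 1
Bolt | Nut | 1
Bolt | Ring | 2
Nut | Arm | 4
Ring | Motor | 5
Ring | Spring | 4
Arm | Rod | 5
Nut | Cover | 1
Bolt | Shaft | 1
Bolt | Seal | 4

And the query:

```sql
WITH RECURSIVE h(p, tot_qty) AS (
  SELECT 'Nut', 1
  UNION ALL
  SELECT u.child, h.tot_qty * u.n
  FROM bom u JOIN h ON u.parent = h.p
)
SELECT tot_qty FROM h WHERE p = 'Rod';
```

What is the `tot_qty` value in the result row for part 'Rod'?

Base: (Nut, tot_qty=1).
Iteration 1: components of {Nut} -> Arm = 1*4 = 4, Cover = 1*1 = 1.
Iteration 2: components of {Arm,Cover} -> Rod = 4*5 = 20.
Iteration 3: no further components; recursion stops.

20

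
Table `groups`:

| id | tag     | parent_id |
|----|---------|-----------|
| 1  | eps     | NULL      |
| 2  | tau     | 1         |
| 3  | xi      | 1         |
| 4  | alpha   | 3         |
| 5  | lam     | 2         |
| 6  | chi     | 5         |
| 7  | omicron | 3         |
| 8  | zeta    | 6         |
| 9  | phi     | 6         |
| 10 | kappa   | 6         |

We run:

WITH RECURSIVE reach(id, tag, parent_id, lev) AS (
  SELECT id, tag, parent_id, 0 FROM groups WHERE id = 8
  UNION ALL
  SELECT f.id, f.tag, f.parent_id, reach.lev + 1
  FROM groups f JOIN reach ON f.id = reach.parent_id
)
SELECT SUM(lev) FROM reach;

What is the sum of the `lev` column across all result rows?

Base: id=8 (zeta), parent_id=6, lev 0.
Iteration 1: join on id=6 -> chi (id 6, parent_id=5, lev 1).
Iteration 2: join on id=5 -> lam (id 5, parent_id=2, lev 2).
Iteration 3: join on id=2 -> tau (id 2, parent_id=1, lev 3).
Iteration 4: join on id=1 -> eps (id 1, parent_id=NULL, lev 4).
Iteration 5: parent_id is NULL; no match; recursion stops.
SUM(lev) = 0 + 1 + 2 + 3 + 4 = 10.

10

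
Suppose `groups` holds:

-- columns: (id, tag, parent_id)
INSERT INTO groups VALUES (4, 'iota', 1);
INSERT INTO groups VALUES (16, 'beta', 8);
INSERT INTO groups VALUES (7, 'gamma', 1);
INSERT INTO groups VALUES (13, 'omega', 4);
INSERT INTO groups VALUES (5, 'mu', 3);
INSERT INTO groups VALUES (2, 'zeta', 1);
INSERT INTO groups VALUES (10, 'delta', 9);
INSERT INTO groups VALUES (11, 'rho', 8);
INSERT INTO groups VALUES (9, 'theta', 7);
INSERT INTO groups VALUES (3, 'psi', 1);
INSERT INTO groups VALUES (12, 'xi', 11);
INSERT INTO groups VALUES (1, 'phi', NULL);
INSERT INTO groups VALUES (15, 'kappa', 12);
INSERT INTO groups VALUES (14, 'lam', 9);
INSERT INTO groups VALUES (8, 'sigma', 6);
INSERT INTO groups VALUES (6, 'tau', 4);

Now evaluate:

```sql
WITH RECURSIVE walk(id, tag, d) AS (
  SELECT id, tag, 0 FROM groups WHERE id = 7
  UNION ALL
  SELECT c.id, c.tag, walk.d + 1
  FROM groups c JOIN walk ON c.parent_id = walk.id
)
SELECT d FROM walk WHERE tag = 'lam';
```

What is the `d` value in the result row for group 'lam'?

2

Base: id=7 (gamma) at d 0.
Iteration 1: rows with parent_id in {7} -> theta (id 9, d 1).
Iteration 2: rows with parent_id in {9} -> delta (id 10, d 2), lam (id 14, d 2).
Iteration 3: no rows with parent_id in {10,14}; recursion stops.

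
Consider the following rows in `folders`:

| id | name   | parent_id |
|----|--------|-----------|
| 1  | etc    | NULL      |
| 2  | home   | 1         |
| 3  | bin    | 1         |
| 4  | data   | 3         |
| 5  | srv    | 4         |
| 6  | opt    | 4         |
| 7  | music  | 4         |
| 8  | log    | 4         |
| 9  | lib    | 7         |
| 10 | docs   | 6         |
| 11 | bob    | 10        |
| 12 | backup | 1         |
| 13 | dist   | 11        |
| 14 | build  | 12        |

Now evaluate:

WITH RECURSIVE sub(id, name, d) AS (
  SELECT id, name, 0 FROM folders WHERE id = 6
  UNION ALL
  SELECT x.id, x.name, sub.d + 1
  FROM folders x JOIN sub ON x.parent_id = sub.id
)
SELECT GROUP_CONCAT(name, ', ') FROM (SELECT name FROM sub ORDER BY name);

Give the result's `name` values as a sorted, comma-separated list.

Base: id=6 (opt) at d 0.
Iteration 1: rows with parent_id in {6} -> docs (id 10, d 1).
Iteration 2: rows with parent_id in {10} -> bob (id 11, d 2).
Iteration 3: rows with parent_id in {11} -> dist (id 13, d 3).
Iteration 4: no rows with parent_id in {13}; recursion stops.

bob, dist, docs, opt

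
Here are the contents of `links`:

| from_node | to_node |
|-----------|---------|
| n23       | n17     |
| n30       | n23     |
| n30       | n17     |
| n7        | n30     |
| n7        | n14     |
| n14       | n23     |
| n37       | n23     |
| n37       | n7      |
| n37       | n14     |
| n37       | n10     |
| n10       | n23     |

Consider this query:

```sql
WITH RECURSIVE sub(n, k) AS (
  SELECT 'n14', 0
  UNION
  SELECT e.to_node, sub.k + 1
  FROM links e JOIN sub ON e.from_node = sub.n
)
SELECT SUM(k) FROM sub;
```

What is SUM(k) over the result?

Base: (n14, k=0).
Iteration 1: edges from {n14} -> (n23, k=1).
Iteration 2: edges from {n23} -> (n17, k=2).
Iteration 3: no outgoing edges from {n17}; recursion stops.
SUM(k) = 0 + 1 + 2 = 3.

3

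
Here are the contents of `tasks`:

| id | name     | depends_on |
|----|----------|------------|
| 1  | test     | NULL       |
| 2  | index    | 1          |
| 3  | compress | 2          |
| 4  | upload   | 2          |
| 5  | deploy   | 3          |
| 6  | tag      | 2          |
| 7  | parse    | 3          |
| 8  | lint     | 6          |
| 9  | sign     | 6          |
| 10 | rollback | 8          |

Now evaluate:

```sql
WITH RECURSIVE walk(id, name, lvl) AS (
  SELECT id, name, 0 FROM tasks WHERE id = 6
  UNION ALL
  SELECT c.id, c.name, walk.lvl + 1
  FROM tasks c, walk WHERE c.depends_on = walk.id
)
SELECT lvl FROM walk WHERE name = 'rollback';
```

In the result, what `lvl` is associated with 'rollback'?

Base: id=6 (tag) at lvl 0.
Iteration 1: rows with depends_on in {6} -> lint (id 8, lvl 1), sign (id 9, lvl 1).
Iteration 2: rows with depends_on in {8,9} -> rollback (id 10, lvl 2).
Iteration 3: no rows with depends_on in {10}; recursion stops.

2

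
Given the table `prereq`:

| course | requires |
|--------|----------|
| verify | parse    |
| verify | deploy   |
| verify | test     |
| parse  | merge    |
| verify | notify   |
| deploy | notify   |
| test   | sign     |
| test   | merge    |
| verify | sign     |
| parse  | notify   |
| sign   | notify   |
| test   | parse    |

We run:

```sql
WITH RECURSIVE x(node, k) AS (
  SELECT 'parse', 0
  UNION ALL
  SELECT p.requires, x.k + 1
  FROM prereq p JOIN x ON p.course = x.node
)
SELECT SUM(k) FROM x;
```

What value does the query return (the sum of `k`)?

Base: (parse, k=0).
Iteration 1: edges from {parse} -> (merge, k=1), (notify, k=1).
Iteration 2: no outgoing edges from {merge,notify}; recursion stops.
SUM(k) = 0 + 1 + 1 = 2.

2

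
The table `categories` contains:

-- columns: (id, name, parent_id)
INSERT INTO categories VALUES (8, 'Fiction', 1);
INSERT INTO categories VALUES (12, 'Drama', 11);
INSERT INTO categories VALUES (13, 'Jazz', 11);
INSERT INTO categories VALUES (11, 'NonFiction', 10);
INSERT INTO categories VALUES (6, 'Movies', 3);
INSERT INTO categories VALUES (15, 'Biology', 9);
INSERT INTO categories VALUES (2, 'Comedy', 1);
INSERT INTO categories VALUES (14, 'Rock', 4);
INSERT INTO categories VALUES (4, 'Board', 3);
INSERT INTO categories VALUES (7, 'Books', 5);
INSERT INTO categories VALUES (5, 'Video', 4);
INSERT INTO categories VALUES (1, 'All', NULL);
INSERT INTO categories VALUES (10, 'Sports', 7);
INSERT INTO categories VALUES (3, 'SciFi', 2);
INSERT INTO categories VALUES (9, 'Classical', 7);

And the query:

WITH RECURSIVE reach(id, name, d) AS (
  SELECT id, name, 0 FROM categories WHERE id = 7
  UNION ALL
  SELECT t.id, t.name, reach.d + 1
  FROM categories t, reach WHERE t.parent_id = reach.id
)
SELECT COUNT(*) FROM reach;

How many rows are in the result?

7

Base: id=7 (Books) at d 0.
Iteration 1: rows with parent_id in {7} -> Classical (id 9, d 1), Sports (id 10, d 1).
Iteration 2: rows with parent_id in {9,10} -> NonFiction (id 11, d 2), Biology (id 15, d 2).
Iteration 3: rows with parent_id in {11,15} -> Drama (id 12, d 3), Jazz (id 13, d 3).
Iteration 4: no rows with parent_id in {12,13}; recursion stops.
Total rows emitted: 7.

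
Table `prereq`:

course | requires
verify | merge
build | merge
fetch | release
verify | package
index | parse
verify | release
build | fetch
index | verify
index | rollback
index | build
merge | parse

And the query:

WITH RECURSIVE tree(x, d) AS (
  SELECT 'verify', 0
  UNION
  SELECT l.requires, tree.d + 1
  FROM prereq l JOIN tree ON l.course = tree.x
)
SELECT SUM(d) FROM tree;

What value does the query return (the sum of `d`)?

Base: (verify, d=0).
Iteration 1: edges from {verify} -> (merge, d=1), (package, d=1), (release, d=1).
Iteration 2: edges from {merge,package,release} -> (parse, d=2).
Iteration 3: no outgoing edges from {parse}; recursion stops.
SUM(d) = 0 + 1 + 1 + 1 + 2 = 5.

5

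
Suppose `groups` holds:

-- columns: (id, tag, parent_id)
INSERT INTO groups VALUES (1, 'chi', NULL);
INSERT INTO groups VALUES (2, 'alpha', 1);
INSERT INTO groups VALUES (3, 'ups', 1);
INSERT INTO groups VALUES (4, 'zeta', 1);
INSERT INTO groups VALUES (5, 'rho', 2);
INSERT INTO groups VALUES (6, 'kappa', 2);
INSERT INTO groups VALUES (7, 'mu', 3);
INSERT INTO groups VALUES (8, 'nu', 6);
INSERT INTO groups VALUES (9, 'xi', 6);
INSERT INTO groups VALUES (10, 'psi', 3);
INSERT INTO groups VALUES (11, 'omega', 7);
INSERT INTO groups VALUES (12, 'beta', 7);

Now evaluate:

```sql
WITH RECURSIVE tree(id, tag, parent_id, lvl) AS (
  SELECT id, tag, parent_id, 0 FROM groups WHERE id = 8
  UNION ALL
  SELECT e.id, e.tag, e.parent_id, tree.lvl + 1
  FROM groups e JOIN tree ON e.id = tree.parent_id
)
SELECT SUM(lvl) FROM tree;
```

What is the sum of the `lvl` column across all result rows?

Base: id=8 (nu), parent_id=6, lvl 0.
Iteration 1: join on id=6 -> kappa (id 6, parent_id=2, lvl 1).
Iteration 2: join on id=2 -> alpha (id 2, parent_id=1, lvl 2).
Iteration 3: join on id=1 -> chi (id 1, parent_id=NULL, lvl 3).
Iteration 4: parent_id is NULL; no match; recursion stops.
SUM(lvl) = 0 + 1 + 2 + 3 = 6.

6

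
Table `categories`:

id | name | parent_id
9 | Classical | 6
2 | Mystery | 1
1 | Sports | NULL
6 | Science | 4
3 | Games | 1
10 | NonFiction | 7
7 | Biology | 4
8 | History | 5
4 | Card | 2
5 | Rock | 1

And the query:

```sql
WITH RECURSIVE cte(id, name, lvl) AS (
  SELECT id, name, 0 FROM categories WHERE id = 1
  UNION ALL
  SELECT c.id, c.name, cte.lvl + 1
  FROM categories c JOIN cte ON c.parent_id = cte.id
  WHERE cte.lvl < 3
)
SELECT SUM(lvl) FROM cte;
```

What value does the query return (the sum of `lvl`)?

13

Base: id=1 (Sports) at lvl 0.
Iteration 1: rows with parent_id in {1} -> Mystery (id 2, lvl 1), Games (id 3, lvl 1), Rock (id 5, lvl 1).
Iteration 2: rows with parent_id in {2,3,5} -> Card (id 4, lvl 2), History (id 8, lvl 2).
Iteration 3: rows with parent_id in {4,8} -> Science (id 6, lvl 3), Biology (id 7, lvl 3).
Iteration 4: lvl < 3 fails for all current rows; recursion stops.
SUM(lvl) = 0 + 1 + 1 + 1 + 2 + 2 + 3 + 3 = 13.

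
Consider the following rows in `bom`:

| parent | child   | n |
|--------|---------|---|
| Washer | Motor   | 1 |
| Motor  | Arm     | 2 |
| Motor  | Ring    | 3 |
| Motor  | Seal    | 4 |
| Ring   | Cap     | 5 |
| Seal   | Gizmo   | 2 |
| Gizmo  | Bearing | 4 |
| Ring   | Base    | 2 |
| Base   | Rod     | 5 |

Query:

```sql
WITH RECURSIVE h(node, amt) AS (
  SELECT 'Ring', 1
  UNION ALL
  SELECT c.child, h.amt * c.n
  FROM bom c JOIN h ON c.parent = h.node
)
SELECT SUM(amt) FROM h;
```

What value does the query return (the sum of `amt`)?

Base: (Ring, amt=1).
Iteration 1: components of {Ring} -> Base = 1*2 = 2, Cap = 1*5 = 5.
Iteration 2: components of {Base,Cap} -> Rod = 2*5 = 10.
Iteration 3: no further components; recursion stops.
SUM(amt) = 1 + 5 + 2 + 10 = 18.

18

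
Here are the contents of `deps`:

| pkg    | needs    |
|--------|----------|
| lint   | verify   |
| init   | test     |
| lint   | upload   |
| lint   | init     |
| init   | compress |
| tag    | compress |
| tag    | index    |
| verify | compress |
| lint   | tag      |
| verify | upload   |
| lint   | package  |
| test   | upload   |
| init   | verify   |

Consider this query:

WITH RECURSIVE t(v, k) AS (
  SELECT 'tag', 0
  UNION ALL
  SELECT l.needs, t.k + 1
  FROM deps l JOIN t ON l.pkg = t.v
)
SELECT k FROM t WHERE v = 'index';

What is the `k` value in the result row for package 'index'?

1

Base: (tag, k=0).
Iteration 1: edges from {tag} -> (compress, k=1), (index, k=1).
Iteration 2: no outgoing edges from {compress,index}; recursion stops.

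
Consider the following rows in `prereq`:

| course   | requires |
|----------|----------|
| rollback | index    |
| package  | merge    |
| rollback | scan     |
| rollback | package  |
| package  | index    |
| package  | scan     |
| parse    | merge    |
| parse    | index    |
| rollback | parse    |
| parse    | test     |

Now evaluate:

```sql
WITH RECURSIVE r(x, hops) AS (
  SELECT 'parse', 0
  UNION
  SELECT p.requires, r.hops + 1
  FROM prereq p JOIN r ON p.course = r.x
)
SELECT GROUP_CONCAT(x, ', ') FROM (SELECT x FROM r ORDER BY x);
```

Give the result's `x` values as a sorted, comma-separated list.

index, merge, parse, test

Base: (parse, hops=0).
Iteration 1: edges from {parse} -> (index, hops=1), (merge, hops=1), (test, hops=1).
Iteration 2: no outgoing edges from {index,merge,test}; recursion stops.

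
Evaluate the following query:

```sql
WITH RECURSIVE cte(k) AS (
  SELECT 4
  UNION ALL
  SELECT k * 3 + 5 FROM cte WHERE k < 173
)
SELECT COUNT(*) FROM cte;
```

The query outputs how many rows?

Base: k=4.
Iteration 1: 4 < 173 holds -> k = 4 * 3 + 5 = 17.
Iteration 2: 17 < 173 holds -> k = 17 * 3 + 5 = 56.
Iteration 3: 56 < 173 holds -> k = 56 * 3 + 5 = 173.
Iteration 4: 173 < 173 fails; recursion stops.
Total rows emitted: 4.

4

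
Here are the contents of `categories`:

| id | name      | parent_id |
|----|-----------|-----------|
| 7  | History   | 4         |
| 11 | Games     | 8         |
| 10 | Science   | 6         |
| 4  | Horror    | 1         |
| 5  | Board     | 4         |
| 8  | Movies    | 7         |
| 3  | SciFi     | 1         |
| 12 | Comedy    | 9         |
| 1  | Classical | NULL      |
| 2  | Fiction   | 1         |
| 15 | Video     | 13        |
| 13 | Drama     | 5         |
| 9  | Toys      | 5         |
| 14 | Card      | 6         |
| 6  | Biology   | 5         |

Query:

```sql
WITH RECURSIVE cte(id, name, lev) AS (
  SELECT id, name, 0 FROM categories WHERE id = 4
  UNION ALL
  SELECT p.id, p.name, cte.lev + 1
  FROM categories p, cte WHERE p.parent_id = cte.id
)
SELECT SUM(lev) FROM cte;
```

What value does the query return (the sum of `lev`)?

Base: id=4 (Horror) at lev 0.
Iteration 1: rows with parent_id in {4} -> Board (id 5, lev 1), History (id 7, lev 1).
Iteration 2: rows with parent_id in {5,7} -> Biology (id 6, lev 2), Movies (id 8, lev 2), Toys (id 9, lev 2), Drama (id 13, lev 2).
Iteration 3: rows with parent_id in {6,8,9,13} -> Science (id 10, lev 3), Games (id 11, lev 3), Comedy (id 12, lev 3), Card (id 14, lev 3), Video (id 15, lev 3).
Iteration 4: no rows with parent_id in {10,11,12,14,15}; recursion stops.
SUM(lev) = 0 + 1 + 1 + 2 + 2 + 2 + 2 + 3 + 3 + 3 + 3 + 3 = 25.

25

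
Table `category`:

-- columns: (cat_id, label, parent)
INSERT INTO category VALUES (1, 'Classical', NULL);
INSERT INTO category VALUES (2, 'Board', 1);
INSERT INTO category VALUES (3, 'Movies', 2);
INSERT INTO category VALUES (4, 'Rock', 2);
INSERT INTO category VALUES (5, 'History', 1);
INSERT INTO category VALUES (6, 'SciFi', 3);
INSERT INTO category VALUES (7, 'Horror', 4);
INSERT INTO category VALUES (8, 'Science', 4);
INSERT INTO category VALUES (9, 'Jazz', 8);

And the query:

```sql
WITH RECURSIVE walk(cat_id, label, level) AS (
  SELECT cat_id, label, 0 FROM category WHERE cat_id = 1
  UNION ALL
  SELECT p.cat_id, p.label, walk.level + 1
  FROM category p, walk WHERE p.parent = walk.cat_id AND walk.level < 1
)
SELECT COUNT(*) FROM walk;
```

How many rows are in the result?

Base: cat_id=1 (Classical) at level 0.
Iteration 1: rows with parent in {1} -> Board (id 2, level 1), History (id 5, level 1).
Iteration 2: level < 1 fails for all current rows; recursion stops.
Total rows emitted: 3.

3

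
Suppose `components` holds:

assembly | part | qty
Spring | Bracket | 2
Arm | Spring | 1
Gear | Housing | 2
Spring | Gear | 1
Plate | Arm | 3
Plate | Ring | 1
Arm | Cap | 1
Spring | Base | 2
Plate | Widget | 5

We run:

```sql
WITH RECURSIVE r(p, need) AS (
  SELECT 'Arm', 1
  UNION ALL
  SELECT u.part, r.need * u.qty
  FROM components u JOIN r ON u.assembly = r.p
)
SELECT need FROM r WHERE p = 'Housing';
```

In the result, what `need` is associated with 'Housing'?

Base: (Arm, need=1).
Iteration 1: components of {Arm} -> Cap = 1*1 = 1, Spring = 1*1 = 1.
Iteration 2: components of {Cap,Spring} -> Base = 1*2 = 2, Bracket = 1*2 = 2, Gear = 1*1 = 1.
Iteration 3: components of {Base,Bracket,Gear} -> Housing = 1*2 = 2.
Iteration 4: no further components; recursion stops.

2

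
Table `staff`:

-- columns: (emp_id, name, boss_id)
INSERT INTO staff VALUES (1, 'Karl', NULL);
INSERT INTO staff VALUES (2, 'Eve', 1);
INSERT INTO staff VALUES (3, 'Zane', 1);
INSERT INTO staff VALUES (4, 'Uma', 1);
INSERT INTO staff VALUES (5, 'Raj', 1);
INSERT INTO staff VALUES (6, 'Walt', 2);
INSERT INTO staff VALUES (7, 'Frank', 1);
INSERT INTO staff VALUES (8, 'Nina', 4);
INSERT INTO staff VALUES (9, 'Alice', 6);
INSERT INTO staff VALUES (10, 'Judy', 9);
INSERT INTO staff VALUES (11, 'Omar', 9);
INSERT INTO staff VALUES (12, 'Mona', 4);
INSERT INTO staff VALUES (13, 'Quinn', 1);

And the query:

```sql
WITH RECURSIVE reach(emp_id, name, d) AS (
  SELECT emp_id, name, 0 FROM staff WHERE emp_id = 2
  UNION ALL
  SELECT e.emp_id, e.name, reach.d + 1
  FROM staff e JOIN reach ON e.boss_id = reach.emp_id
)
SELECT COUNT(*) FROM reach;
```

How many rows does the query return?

5

Base: emp_id=2 (Eve) at d 0.
Iteration 1: rows with boss_id in {2} -> Walt (id 6, d 1).
Iteration 2: rows with boss_id in {6} -> Alice (id 9, d 2).
Iteration 3: rows with boss_id in {9} -> Judy (id 10, d 3), Omar (id 11, d 3).
Iteration 4: no rows with boss_id in {10,11}; recursion stops.
Total rows emitted: 5.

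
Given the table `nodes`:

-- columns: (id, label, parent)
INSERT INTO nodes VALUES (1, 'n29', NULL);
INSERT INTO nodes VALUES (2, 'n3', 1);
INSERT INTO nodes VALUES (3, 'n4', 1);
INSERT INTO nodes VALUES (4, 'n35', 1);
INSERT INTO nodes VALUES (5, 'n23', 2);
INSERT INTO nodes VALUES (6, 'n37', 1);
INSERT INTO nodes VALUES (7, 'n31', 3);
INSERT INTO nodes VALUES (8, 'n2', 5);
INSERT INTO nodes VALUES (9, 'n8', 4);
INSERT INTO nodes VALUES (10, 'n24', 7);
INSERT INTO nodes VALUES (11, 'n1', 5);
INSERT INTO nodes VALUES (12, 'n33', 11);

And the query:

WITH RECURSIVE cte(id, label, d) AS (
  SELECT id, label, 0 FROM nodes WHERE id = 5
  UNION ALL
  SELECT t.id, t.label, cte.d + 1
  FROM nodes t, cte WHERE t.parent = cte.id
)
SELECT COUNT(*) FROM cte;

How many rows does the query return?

4

Base: id=5 (n23) at d 0.
Iteration 1: rows with parent in {5} -> n2 (id 8, d 1), n1 (id 11, d 1).
Iteration 2: rows with parent in {8,11} -> n33 (id 12, d 2).
Iteration 3: no rows with parent in {12}; recursion stops.
Total rows emitted: 4.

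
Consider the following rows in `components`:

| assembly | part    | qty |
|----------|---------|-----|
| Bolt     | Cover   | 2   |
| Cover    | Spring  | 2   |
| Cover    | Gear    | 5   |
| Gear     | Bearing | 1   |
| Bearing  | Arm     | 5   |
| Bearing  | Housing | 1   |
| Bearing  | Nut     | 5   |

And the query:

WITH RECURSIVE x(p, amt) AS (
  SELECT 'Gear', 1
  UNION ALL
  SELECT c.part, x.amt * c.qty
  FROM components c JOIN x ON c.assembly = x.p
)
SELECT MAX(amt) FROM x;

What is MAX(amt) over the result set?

5

Base: (Gear, amt=1).
Iteration 1: components of {Gear} -> Bearing = 1*1 = 1.
Iteration 2: components of {Bearing} -> Arm = 1*5 = 5, Housing = 1*1 = 1, Nut = 1*5 = 5.
Iteration 3: no further components; recursion stops.
amt values: 1, 1, 5, 1, 5; the maximum is 5.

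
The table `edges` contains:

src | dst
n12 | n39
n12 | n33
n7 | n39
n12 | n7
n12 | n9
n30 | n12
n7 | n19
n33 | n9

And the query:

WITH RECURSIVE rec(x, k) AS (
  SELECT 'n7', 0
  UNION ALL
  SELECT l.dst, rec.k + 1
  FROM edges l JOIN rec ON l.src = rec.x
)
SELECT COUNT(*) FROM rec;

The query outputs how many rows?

Base: (n7, k=0).
Iteration 1: edges from {n7} -> (n19, k=1), (n39, k=1).
Iteration 2: no outgoing edges from {n19,n39}; recursion stops.
Total rows emitted: 3.

3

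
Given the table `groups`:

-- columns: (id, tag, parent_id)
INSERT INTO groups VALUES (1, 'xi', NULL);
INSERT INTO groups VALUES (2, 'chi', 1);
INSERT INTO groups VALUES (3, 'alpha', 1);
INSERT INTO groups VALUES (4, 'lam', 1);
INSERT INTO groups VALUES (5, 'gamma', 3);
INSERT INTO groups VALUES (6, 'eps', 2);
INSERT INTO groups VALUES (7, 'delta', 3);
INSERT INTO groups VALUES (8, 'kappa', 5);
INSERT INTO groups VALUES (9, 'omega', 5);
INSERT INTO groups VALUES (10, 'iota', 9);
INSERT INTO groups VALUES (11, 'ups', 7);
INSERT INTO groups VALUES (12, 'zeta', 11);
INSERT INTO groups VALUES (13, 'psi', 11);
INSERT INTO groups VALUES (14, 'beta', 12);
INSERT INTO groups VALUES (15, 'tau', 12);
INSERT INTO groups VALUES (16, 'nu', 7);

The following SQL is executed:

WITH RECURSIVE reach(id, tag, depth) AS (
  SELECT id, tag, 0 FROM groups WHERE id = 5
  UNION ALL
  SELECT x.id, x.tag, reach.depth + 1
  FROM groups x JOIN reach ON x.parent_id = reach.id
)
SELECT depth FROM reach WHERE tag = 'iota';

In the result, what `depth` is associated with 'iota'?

2

Base: id=5 (gamma) at depth 0.
Iteration 1: rows with parent_id in {5} -> kappa (id 8, depth 1), omega (id 9, depth 1).
Iteration 2: rows with parent_id in {8,9} -> iota (id 10, depth 2).
Iteration 3: no rows with parent_id in {10}; recursion stops.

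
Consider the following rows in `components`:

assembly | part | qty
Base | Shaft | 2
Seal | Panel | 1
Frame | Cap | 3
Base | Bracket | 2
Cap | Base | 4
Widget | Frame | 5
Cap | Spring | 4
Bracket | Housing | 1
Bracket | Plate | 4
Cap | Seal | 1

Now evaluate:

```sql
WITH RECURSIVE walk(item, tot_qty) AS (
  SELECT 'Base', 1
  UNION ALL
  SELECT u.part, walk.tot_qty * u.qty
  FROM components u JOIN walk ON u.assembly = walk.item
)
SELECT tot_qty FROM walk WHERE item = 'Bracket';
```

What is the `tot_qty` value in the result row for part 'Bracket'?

2

Base: (Base, tot_qty=1).
Iteration 1: components of {Base} -> Bracket = 1*2 = 2, Shaft = 1*2 = 2.
Iteration 2: components of {Bracket,Shaft} -> Housing = 2*1 = 2, Plate = 2*4 = 8.
Iteration 3: no further components; recursion stops.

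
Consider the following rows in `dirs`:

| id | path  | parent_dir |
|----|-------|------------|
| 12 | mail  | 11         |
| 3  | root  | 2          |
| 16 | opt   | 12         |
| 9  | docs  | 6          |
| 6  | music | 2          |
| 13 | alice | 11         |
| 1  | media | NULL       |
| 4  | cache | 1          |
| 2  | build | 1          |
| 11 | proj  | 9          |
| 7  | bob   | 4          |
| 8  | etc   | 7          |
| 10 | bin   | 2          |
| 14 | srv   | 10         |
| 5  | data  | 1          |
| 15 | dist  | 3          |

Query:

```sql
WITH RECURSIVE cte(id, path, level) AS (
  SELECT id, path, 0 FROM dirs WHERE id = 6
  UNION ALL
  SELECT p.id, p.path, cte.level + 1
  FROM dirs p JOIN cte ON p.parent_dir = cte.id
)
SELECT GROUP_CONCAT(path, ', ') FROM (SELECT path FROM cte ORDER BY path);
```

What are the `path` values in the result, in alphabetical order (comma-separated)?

Base: id=6 (music) at level 0.
Iteration 1: rows with parent_dir in {6} -> docs (id 9, level 1).
Iteration 2: rows with parent_dir in {9} -> proj (id 11, level 2).
Iteration 3: rows with parent_dir in {11} -> mail (id 12, level 3), alice (id 13, level 3).
Iteration 4: rows with parent_dir in {12,13} -> opt (id 16, level 4).
Iteration 5: no rows with parent_dir in {16}; recursion stops.

alice, docs, mail, music, opt, proj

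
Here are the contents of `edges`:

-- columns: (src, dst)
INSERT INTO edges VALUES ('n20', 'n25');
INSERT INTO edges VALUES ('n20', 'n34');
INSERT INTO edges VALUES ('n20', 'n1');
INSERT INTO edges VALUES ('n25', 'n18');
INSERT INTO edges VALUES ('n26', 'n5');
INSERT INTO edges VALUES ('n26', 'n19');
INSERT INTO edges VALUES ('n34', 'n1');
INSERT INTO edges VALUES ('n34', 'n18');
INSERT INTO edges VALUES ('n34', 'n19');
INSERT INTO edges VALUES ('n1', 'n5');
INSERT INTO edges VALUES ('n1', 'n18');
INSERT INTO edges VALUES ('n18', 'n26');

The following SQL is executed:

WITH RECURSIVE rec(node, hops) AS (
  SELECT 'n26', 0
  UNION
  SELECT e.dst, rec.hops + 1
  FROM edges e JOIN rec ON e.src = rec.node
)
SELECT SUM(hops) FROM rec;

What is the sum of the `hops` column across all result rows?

2

Base: (n26, hops=0).
Iteration 1: edges from {n26} -> (n19, hops=1), (n5, hops=1).
Iteration 2: no outgoing edges from {n19,n5}; recursion stops.
SUM(hops) = 0 + 1 + 1 = 2.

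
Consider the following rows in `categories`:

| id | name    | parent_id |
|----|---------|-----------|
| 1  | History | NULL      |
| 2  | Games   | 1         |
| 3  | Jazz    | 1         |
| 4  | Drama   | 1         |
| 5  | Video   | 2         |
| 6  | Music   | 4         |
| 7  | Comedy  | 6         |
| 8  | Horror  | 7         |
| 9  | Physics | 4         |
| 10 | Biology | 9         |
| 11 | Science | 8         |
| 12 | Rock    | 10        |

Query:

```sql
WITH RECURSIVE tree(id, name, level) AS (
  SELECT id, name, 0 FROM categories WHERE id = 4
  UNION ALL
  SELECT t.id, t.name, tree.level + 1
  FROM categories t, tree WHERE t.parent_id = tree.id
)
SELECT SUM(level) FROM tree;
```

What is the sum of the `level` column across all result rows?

16

Base: id=4 (Drama) at level 0.
Iteration 1: rows with parent_id in {4} -> Music (id 6, level 1), Physics (id 9, level 1).
Iteration 2: rows with parent_id in {6,9} -> Comedy (id 7, level 2), Biology (id 10, level 2).
Iteration 3: rows with parent_id in {7,10} -> Horror (id 8, level 3), Rock (id 12, level 3).
Iteration 4: rows with parent_id in {8,12} -> Science (id 11, level 4).
Iteration 5: no rows with parent_id in {11}; recursion stops.
SUM(level) = 0 + 1 + 1 + 2 + 2 + 3 + 3 + 4 = 16.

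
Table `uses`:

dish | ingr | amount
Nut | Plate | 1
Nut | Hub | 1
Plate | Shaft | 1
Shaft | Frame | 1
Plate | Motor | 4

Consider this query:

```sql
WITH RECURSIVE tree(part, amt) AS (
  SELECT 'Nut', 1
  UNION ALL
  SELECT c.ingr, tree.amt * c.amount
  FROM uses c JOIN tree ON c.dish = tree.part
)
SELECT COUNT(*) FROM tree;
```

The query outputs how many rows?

Base: (Nut, amt=1).
Iteration 1: components of {Nut} -> Hub = 1*1 = 1, Plate = 1*1 = 1.
Iteration 2: components of {Hub,Plate} -> Motor = 1*4 = 4, Shaft = 1*1 = 1.
Iteration 3: components of {Motor,Shaft} -> Frame = 1*1 = 1.
Iteration 4: no further components; recursion stops.
Total rows emitted: 6.

6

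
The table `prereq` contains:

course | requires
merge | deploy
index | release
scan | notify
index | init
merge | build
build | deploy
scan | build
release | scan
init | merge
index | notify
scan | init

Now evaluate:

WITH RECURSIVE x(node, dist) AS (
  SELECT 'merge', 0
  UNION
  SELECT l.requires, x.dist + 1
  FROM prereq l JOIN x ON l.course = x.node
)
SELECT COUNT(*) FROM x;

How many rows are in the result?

4

Base: (merge, dist=0).
Iteration 1: edges from {merge} -> (build, dist=1), (deploy, dist=1).
Iteration 2: edges from {build,deploy} -> (deploy, dist=2).
Iteration 3: no outgoing edges from {deploy}; recursion stops.
Total rows emitted: 4.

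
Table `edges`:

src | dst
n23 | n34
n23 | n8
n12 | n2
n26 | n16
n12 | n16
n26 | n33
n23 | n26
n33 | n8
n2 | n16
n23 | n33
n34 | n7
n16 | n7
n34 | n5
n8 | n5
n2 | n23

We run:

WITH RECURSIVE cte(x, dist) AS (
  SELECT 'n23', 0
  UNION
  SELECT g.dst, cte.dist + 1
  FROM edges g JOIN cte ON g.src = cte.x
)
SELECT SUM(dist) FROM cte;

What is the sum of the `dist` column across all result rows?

Base: (n23, dist=0).
Iteration 1: edges from {n23} -> (n26, dist=1), (n33, dist=1), (n34, dist=1), (n8, dist=1).
Iteration 2: edges from {n26,n33,n34,n8} -> (n16, dist=2), (n33, dist=2), (n5, dist=2), (n7, dist=2), (n8, dist=2). [UNION drops 1 duplicate row(s)]
Iteration 3: edges from {n16,n33,n5,n7,n8} -> (n5, dist=3), (n7, dist=3), (n8, dist=3).
Iteration 4: edges from {n5,n7,n8} -> (n5, dist=4).
Iteration 5: no outgoing edges from {n5}; recursion stops.
SUM(dist) = 0 + 1 + 1 + 1 + 1 + 2 + 2 + 2 + 2 + 2 + 3 + 3 + 3 + 4 = 27.

27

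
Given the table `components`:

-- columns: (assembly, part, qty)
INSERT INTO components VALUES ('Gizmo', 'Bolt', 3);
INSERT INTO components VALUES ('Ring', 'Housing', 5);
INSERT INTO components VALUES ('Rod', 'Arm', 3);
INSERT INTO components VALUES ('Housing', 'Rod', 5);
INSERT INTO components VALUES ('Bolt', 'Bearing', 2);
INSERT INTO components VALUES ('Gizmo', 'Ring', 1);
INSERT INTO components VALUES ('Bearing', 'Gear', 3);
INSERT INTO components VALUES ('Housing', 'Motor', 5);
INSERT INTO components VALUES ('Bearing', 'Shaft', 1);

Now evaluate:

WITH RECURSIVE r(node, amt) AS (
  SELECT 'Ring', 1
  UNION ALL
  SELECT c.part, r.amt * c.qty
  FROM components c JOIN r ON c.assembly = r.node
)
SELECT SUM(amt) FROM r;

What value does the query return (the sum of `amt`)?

131

Base: (Ring, amt=1).
Iteration 1: components of {Ring} -> Housing = 1*5 = 5.
Iteration 2: components of {Housing} -> Motor = 5*5 = 25, Rod = 5*5 = 25.
Iteration 3: components of {Motor,Rod} -> Arm = 25*3 = 75.
Iteration 4: no further components; recursion stops.
SUM(amt) = 1 + 5 + 25 + 25 + 75 = 131.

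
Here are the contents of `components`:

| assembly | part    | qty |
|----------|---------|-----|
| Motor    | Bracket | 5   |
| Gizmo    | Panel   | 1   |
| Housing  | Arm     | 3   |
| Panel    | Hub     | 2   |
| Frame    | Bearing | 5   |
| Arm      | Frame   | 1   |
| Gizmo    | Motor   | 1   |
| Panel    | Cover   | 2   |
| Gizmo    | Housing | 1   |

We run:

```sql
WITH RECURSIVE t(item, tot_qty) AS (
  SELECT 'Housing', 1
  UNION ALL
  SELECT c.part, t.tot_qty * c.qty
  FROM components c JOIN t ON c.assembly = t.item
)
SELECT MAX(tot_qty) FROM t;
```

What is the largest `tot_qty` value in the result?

Base: (Housing, tot_qty=1).
Iteration 1: components of {Housing} -> Arm = 1*3 = 3.
Iteration 2: components of {Arm} -> Frame = 3*1 = 3.
Iteration 3: components of {Frame} -> Bearing = 3*5 = 15.
Iteration 4: no further components; recursion stops.
tot_qty values: 1, 3, 3, 15; the maximum is 15.

15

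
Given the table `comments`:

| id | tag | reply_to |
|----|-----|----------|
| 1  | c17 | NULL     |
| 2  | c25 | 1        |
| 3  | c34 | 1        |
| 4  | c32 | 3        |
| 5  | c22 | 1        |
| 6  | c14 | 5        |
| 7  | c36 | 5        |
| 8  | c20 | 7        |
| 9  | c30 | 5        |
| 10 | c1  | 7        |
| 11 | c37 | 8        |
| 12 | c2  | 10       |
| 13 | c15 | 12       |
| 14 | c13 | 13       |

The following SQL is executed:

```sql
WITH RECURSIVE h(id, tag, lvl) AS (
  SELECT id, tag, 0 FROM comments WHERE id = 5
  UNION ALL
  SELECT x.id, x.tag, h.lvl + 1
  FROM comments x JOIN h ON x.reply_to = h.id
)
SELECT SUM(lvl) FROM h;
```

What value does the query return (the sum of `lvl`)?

Base: id=5 (c22) at lvl 0.
Iteration 1: rows with reply_to in {5} -> c14 (id 6, lvl 1), c36 (id 7, lvl 1), c30 (id 9, lvl 1).
Iteration 2: rows with reply_to in {6,7,9} -> c20 (id 8, lvl 2), c1 (id 10, lvl 2).
Iteration 3: rows with reply_to in {8,10} -> c37 (id 11, lvl 3), c2 (id 12, lvl 3).
Iteration 4: rows with reply_to in {11,12} -> c15 (id 13, lvl 4).
Iteration 5: rows with reply_to in {13} -> c13 (id 14, lvl 5).
Iteration 6: no rows with reply_to in {14}; recursion stops.
SUM(lvl) = 0 + 1 + 1 + 1 + 2 + 2 + 3 + 3 + 4 + 5 = 22.

22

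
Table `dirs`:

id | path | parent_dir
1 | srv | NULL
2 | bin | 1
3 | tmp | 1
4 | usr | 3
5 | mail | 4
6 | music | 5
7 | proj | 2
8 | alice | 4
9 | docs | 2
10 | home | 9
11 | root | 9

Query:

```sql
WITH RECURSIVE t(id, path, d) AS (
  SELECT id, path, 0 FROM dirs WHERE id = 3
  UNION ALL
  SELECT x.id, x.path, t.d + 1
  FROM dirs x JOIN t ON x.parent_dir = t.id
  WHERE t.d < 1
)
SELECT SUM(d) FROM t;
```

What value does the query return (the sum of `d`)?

1

Base: id=3 (tmp) at d 0.
Iteration 1: rows with parent_dir in {3} -> usr (id 4, d 1).
Iteration 2: d < 1 fails for all current rows; recursion stops.
SUM(d) = 0 + 1 = 1.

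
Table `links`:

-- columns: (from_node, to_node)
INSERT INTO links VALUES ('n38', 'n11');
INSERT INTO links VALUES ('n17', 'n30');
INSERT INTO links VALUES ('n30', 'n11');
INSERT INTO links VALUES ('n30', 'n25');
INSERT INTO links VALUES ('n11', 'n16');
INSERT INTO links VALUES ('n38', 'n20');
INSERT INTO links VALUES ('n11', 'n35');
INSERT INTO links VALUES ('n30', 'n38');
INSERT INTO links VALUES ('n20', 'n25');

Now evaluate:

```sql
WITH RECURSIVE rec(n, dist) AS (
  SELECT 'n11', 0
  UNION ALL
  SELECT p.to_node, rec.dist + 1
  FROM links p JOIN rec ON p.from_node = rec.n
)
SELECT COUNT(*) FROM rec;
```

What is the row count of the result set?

3

Base: (n11, dist=0).
Iteration 1: edges from {n11} -> (n16, dist=1), (n35, dist=1).
Iteration 2: no outgoing edges from {n16,n35}; recursion stops.
Total rows emitted: 3.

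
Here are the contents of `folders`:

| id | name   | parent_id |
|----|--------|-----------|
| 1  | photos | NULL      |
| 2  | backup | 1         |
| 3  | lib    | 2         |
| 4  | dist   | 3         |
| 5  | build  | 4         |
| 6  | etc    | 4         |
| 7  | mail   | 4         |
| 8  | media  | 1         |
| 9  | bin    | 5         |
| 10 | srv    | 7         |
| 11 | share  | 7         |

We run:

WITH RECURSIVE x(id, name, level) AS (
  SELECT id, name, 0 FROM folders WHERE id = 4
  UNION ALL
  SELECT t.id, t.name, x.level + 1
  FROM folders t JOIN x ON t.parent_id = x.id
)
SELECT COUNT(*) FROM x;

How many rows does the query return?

Base: id=4 (dist) at level 0.
Iteration 1: rows with parent_id in {4} -> build (id 5, level 1), etc (id 6, level 1), mail (id 7, level 1).
Iteration 2: rows with parent_id in {5,6,7} -> bin (id 9, level 2), srv (id 10, level 2), share (id 11, level 2).
Iteration 3: no rows with parent_id in {9,10,11}; recursion stops.
Total rows emitted: 7.

7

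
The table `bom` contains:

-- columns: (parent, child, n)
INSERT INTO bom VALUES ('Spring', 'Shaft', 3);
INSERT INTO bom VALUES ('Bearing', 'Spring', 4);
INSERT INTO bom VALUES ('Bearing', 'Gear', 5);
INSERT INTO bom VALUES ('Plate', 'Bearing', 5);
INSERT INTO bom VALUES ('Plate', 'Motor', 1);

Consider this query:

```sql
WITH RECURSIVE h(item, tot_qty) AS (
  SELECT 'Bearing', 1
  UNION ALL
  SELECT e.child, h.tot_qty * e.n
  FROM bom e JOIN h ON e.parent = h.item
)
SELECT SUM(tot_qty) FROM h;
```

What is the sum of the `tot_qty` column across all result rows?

22

Base: (Bearing, tot_qty=1).
Iteration 1: components of {Bearing} -> Gear = 1*5 = 5, Spring = 1*4 = 4.
Iteration 2: components of {Gear,Spring} -> Shaft = 4*3 = 12.
Iteration 3: no further components; recursion stops.
SUM(tot_qty) = 1 + 4 + 5 + 12 = 22.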